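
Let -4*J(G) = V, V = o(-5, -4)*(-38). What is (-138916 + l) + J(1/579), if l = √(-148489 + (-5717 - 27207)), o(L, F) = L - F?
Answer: -277851/2 + 3*I*√20157 ≈ -1.3893e+5 + 425.93*I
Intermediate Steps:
V = 38 (V = (-5 - 1*(-4))*(-38) = (-5 + 4)*(-38) = -1*(-38) = 38)
J(G) = -19/2 (J(G) = -¼*38 = -19/2)
l = 3*I*√20157 (l = √(-148489 - 32924) = √(-181413) = 3*I*√20157 ≈ 425.93*I)
(-138916 + l) + J(1/579) = (-138916 + 3*I*√20157) - 19/2 = -277851/2 + 3*I*√20157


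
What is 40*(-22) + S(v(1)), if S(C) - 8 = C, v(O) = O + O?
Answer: -870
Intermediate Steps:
v(O) = 2*O
S(C) = 8 + C
40*(-22) + S(v(1)) = 40*(-22) + (8 + 2*1) = -880 + (8 + 2) = -880 + 10 = -870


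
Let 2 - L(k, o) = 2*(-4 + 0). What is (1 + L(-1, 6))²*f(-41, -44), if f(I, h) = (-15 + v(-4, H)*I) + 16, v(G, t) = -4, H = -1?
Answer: 19965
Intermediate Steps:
L(k, o) = 10 (L(k, o) = 2 - 2*(-4 + 0) = 2 - 2*(-4) = 2 - 1*(-8) = 2 + 8 = 10)
f(I, h) = 1 - 4*I (f(I, h) = (-15 - 4*I) + 16 = 1 - 4*I)
(1 + L(-1, 6))²*f(-41, -44) = (1 + 10)²*(1 - 4*(-41)) = 11²*(1 + 164) = 121*165 = 19965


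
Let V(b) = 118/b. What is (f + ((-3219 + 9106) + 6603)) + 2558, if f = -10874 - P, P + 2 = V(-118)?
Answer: 4177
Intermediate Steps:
P = -3 (P = -2 + 118/(-118) = -2 + 118*(-1/118) = -2 - 1 = -3)
f = -10871 (f = -10874 - 1*(-3) = -10874 + 3 = -10871)
(f + ((-3219 + 9106) + 6603)) + 2558 = (-10871 + ((-3219 + 9106) + 6603)) + 2558 = (-10871 + (5887 + 6603)) + 2558 = (-10871 + 12490) + 2558 = 1619 + 2558 = 4177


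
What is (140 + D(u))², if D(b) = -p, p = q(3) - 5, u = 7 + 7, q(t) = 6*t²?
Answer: 8281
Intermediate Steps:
u = 14
p = 49 (p = 6*3² - 5 = 6*9 - 5 = 54 - 5 = 49)
D(b) = -49 (D(b) = -1*49 = -49)
(140 + D(u))² = (140 - 49)² = 91² = 8281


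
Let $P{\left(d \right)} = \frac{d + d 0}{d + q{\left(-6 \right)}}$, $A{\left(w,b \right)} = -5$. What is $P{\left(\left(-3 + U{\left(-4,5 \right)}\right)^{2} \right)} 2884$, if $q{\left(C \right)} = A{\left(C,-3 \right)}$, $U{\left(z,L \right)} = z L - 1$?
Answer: $\frac{1661184}{571} \approx 2909.3$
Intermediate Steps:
$U{\left(z,L \right)} = -1 + L z$ ($U{\left(z,L \right)} = L z - 1 = -1 + L z$)
$q{\left(C \right)} = -5$
$P{\left(d \right)} = \frac{d}{-5 + d}$ ($P{\left(d \right)} = \frac{d + d 0}{d - 5} = \frac{d + 0}{-5 + d} = \frac{d}{-5 + d}$)
$P{\left(\left(-3 + U{\left(-4,5 \right)}\right)^{2} \right)} 2884 = \frac{\left(-3 + \left(-1 + 5 \left(-4\right)\right)\right)^{2}}{-5 + \left(-3 + \left(-1 + 5 \left(-4\right)\right)\right)^{2}} \cdot 2884 = \frac{\left(-3 - 21\right)^{2}}{-5 + \left(-3 - 21\right)^{2}} \cdot 2884 = \frac{\left(-24\right)^{2}}{-5 + \left(-24\right)^{2}} \cdot 2884 = \frac{576}{-5 + 576} \cdot 2884 = \frac{576}{571} \cdot 2884 = \frac{1661184}{571}$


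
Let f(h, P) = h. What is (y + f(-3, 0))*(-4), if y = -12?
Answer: 60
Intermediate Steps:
(y + f(-3, 0))*(-4) = (-12 - 3)*(-4) = -15*(-4) = 60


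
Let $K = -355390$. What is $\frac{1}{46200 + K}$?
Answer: $- \frac{1}{309190} \approx -3.2343 \cdot 10^{-6}$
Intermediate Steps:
$\frac{1}{46200 + K} = \frac{1}{46200 - 355390} = \frac{1}{-309190} = - \frac{1}{309190}$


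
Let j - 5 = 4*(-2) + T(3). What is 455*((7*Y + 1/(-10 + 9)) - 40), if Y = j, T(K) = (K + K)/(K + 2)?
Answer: -24388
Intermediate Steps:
T(K) = 2*K/(2 + K) (T(K) = (2*K)/(2 + K) = 2*K/(2 + K))
j = -9/5 (j = 5 + (4*(-2) + 2*3/(2 + 3)) = 5 + (-8 + 2*3/5) = 5 + (-8 + 2*3*(1/5)) = 5 + (-8 + 6/5) = 5 - 34/5 = -9/5 ≈ -1.8000)
Y = -9/5 ≈ -1.8000
455*((7*Y + 1/(-10 + 9)) - 40) = 455*((7*(-9/5) + 1/(-10 + 9)) - 40) = 455*((-63/5 + 1/(-1)) - 40) = 455*((-63/5 - 1) - 40) = 455*(-68/5 - 40) = 455*(-268/5) = -24388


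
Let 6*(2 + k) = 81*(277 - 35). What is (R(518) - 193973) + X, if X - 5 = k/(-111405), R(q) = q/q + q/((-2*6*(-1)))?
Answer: -8641635167/44562 ≈ -1.9392e+5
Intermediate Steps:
k = 3265 (k = -2 + (81*(277 - 35))/6 = -2 + (81*242)/6 = -2 + (⅙)*19602 = -2 + 3267 = 3265)
R(q) = 1 + q/12 (R(q) = 1 + q/((-12*(-1))) = 1 + q/12)
X = 110752/22281 (X = 5 + 3265/(-111405) = 5 + 3265*(-1/111405) = 5 - 653/22281 = 110752/22281 ≈ 4.9707)
(R(518) - 193973) + X = ((1 + (1/12)*518) - 193973) + 110752/22281 = ((1 + 259/6) - 193973) + 110752/22281 = (265/6 - 193973) + 110752/22281 = -1163573/6 + 110752/22281 = -8641635167/44562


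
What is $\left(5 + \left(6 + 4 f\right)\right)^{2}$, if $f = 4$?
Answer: $729$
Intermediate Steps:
$\left(5 + \left(6 + 4 f\right)\right)^{2} = \left(5 + \left(6 + 4 \cdot 4\right)\right)^{2} = \left(5 + \left(6 + 16\right)\right)^{2} = \left(5 + 22\right)^{2} = 27^{2} = 729$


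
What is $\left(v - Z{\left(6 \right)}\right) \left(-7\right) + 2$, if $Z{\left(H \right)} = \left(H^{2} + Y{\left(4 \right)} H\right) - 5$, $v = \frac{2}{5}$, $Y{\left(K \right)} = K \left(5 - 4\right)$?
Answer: $\frac{1921}{5} \approx 384.2$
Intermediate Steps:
$Y{\left(K \right)} = K$ ($Y{\left(K \right)} = K 1 = K$)
$v = \frac{2}{5}$ ($v = 2 \cdot \frac{1}{5} = \frac{2}{5} \approx 0.4$)
$Z{\left(H \right)} = -5 + H^{2} + 4 H$ ($Z{\left(H \right)} = \left(H^{2} + 4 H\right) - 5 = -5 + H^{2} + 4 H$)
$\left(v - Z{\left(6 \right)}\right) \left(-7\right) + 2 = \left(\frac{2}{5} - \left(-5 + 6^{2} + 4 \cdot 6\right)\right) \left(-7\right) + 2 = \left(\frac{2}{5} - \left(-5 + 36 + 24\right)\right) \left(-7\right) + 2 = \left(\frac{2}{5} - 55\right) \left(-7\right) + 2 = \left(- \frac{273}{5}\right) \left(-7\right) + 2 = \frac{1911}{5} + 2 = \frac{1921}{5}$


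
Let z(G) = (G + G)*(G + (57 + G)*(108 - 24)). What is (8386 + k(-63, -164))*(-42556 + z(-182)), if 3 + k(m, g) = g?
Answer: 31607742548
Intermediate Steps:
z(G) = 2*G*(4788 + 85*G) (z(G) = (2*G)*(G + (57 + G)*84) = (2*G)*(G + (4788 + 84*G)) = (2*G)*(4788 + 85*G) = 2*G*(4788 + 85*G))
k(m, g) = -3 + g
(8386 + k(-63, -164))*(-42556 + z(-182)) = (8386 + (-3 - 164))*(-42556 + 2*(-182)*(4788 + 85*(-182))) = (8386 - 167)*(-42556 + 2*(-182)*(4788 - 15470)) = 8219*(-42556 + 2*(-182)*(-10682)) = 8219*(-42556 + 3888248) = 8219*3845692 = 31607742548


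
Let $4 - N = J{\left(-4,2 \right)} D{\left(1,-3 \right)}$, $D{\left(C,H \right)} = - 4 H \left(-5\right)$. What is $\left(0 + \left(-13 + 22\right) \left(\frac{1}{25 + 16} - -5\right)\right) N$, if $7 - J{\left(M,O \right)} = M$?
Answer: $\frac{1231056}{41} \approx 30026.0$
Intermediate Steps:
$D{\left(C,H \right)} = 20 H$
$J{\left(M,O \right)} = 7 - M$
$N = 664$ ($N = 4 - \left(7 - -4\right) 20 \left(-3\right) = 4 - \left(7 + 4\right) \left(-60\right) = 4 - 11 \left(-60\right) = 4 - -660 = 4 + 660 = 664$)
$\left(0 + \left(-13 + 22\right) \left(\frac{1}{25 + 16} - -5\right)\right) N = \left(0 + \left(-13 + 22\right) \left(\frac{1}{25 + 16} - -5\right)\right) 664 = \left(0 + 9 \left(\frac{1}{41} + 5\right)\right) 664 = \left(0 + 9 \cdot \frac{206}{41}\right) 664 = \left(0 + \frac{1854}{41}\right) 664 = \frac{1854}{41} \cdot 664 = \frac{1231056}{41}$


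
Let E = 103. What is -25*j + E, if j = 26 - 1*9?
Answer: -322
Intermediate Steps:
j = 17 (j = 26 - 9 = 17)
-25*j + E = -25*17 + 103 = -425 + 103 = -322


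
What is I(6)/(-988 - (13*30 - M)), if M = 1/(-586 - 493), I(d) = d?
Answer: -2158/495621 ≈ -0.0043541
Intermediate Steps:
M = -1/1079 (M = 1/(-1079) = -1/1079 ≈ -0.00092678)
I(6)/(-988 - (13*30 - M)) = 6/(-988 - (13*30 - 1*(-1/1079))) = 6/(-988 - (390 + 1/1079)) = 6/(-988 - 1*420811/1079) = 6/(-988 - 420811/1079) = 6/(-1486863/1079) = -1079/1486863*6 = -2158/495621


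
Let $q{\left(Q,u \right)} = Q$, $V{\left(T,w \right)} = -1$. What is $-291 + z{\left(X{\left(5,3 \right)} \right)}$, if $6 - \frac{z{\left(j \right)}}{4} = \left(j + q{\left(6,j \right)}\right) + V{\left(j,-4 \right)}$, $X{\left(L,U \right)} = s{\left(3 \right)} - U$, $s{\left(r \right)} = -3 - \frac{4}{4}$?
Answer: $-259$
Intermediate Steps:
$s{\left(r \right)} = -4$ ($s{\left(r \right)} = -3 - 1 = -4$)
$X{\left(L,U \right)} = -4 - U$
$z{\left(j \right)} = 4 - 4 j$ ($z{\left(j \right)} = 24 - 4 \left(\left(j + 6\right) - 1\right) = 24 - 4 \left(\left(6 + j\right) - 1\right) = 24 - 4 \left(5 + j\right) = 24 - \left(20 + 4 j\right) = 4 - 4 j$)
$-291 + z{\left(X{\left(5,3 \right)} \right)} = -291 - \left(-4 + 4 \left(-4 - 3\right)\right) = -291 + \left(4 - -28\right) = -291 + \left(4 + 28\right) = -291 + 32 = -259$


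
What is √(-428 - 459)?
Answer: I*√887 ≈ 29.783*I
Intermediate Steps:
√(-428 - 459) = √(-887) = I*√887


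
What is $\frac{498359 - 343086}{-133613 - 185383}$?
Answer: $- \frac{155273}{318996} \approx -0.48676$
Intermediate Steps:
$\frac{498359 - 343086}{-133613 - 185383} = \frac{155273}{-318996} = 155273 \left(- \frac{1}{318996}\right) = - \frac{155273}{318996}$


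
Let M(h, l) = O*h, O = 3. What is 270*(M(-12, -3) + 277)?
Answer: 65070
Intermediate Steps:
M(h, l) = 3*h
270*(M(-12, -3) + 277) = 270*(3*(-12) + 277) = 270*(-36 + 277) = 270*241 = 65070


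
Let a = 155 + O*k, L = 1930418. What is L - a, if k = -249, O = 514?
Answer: 2058249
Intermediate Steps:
a = -127831 (a = 155 + 514*(-249) = 155 - 127986 = -127831)
L - a = 1930418 - 1*(-127831) = 1930418 + 127831 = 2058249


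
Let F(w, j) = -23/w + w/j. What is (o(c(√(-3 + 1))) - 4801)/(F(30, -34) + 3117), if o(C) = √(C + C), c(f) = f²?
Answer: -2448510/1588829 + 1020*I/1588829 ≈ -1.5411 + 0.00064198*I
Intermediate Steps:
o(C) = √2*√C (o(C) = √(2*C) = √2*√C)
(o(c(√(-3 + 1))) - 4801)/(F(30, -34) + 3117) = (√2*√((√(-3 + 1))²) - 4801)/((-23/30 + 30/(-34)) + 3117) = (√2*√((√(-2))²) - 4801)/((-23*1/30 + 30*(-1/34)) + 3117) = (√2*√((I*√2)²) - 4801)/((-23/30 - 15/17) + 3117) = (√2*√(-2) - 4801)/(-841/510 + 3117) = (√2*(I*√2) - 4801)/(1588829/510) = (2*I - 4801)*(510/1588829) = (-4801 + 2*I)*(510/1588829) = -2448510/1588829 + 1020*I/1588829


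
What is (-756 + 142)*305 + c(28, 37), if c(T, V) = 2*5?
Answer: -187260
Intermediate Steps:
c(T, V) = 10
(-756 + 142)*305 + c(28, 37) = (-756 + 142)*305 + 10 = -614*305 + 10 = -187270 + 10 = -187260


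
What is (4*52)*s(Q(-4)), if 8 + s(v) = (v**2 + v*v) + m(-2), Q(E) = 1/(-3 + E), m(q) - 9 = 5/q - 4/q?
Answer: 5512/49 ≈ 112.49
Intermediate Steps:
m(q) = 9 + 1/q (m(q) = 9 + (5/q - 4/q) = 9 + 1/q)
s(v) = 1/2 + 2*v**2 (s(v) = -8 + ((v**2 + v*v) + (9 + 1/(-2))) = -8 + ((v**2 + v**2) + (9 - 1/2)) = -8 + (2*v**2 + 17/2) = -8 + (17/2 + 2*v**2) = 1/2 + 2*v**2)
(4*52)*s(Q(-4)) = (4*52)*(1/2 + 2*(1/(-3 - 4))**2) = 208*(1/2 + 2*(1/(-7))**2) = 208*(1/2 + 2*(-1/7)**2) = 208*(1/2 + 2*(1/49)) = 208*(1/2 + 2/49) = 208*(53/98) = 5512/49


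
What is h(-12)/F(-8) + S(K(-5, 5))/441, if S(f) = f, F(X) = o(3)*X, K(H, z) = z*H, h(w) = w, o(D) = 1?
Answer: 1273/882 ≈ 1.4433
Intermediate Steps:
K(H, z) = H*z
F(X) = X (F(X) = 1*X = X)
h(-12)/F(-8) + S(K(-5, 5))/441 = -12/(-8) - 5*5/441 = -12*(-⅛) - 25*1/441 = 3/2 - 25/441 = 1273/882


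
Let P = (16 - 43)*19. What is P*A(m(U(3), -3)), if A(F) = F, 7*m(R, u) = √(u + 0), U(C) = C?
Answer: -513*I*√3/7 ≈ -126.93*I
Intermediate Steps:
m(R, u) = √u/7 (m(R, u) = √(u + 0)/7 = √u/7)
P = -513 (P = -27*19 = -513)
P*A(m(U(3), -3)) = -513*√(-3)/7 = -513*I*√3/7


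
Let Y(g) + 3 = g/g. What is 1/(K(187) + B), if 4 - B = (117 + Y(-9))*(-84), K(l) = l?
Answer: 1/9851 ≈ 0.00010151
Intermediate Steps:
Y(g) = -2 (Y(g) = -3 + g/g = -3 + 1 = -2)
B = 9664 (B = 4 - (117 - 2)*(-84) = 4 - 115*(-84) = 4 - 1*(-9660) = 4 + 9660 = 9664)
1/(K(187) + B) = 1/(187 + 9664) = 1/9851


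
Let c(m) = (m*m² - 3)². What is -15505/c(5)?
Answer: -15505/14884 ≈ -1.0417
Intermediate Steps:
c(m) = (-3 + m³)² (c(m) = (m³ - 3)² = (-3 + m³)²)
-15505/c(5) = -15505/(-3 + 5³)² = -15505/(-3 + 125)² = -15505/(122²) = -15505/14884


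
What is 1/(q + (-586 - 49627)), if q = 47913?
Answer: -1/2300 ≈ -0.00043478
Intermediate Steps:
1/(q + (-586 - 49627)) = 1/(47913 + (-586 - 49627)) = 1/(47913 - 50213) = 1/(-2300) = -1/2300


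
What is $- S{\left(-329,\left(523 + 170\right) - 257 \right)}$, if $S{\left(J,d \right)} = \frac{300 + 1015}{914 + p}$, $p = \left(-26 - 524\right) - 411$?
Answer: $\frac{1315}{47} \approx 27.979$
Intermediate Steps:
$p = -961$ ($p = -550 - 411 = -961$)
$S{\left(J,d \right)} = - \frac{1315}{47}$ ($S{\left(J,d \right)} = \frac{300 + 1015}{914 - 961} = \frac{1315}{-47} = 1315 \left(- \frac{1}{47}\right) = - \frac{1315}{47}$)
$- S{\left(-329,\left(523 + 170\right) - 257 \right)} = \left(-1\right) \left(- \frac{1315}{47}\right) = \frac{1315}{47}$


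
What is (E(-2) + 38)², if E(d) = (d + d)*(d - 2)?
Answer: 2916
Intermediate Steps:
E(d) = 2*d*(-2 + d) (E(d) = (2*d)*(-2 + d) = 2*d*(-2 + d))
(E(-2) + 38)² = (2*(-2)*(-2 - 2) + 38)² = (2*(-2)*(-4) + 38)² = (16 + 38)² = 54² = 2916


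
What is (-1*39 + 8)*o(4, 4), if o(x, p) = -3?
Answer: 93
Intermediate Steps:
(-1*39 + 8)*o(4, 4) = (-1*39 + 8)*(-3) = (-39 + 8)*(-3) = -31*(-3) = 93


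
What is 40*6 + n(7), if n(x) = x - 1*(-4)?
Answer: 251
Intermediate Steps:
n(x) = 4 + x (n(x) = x + 4 = 4 + x)
40*6 + n(7) = 40*6 + (4 + 7) = 240 + 11 = 251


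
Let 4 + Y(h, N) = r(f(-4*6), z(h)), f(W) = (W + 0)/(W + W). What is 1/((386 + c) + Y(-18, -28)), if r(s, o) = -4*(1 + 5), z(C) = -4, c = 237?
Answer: 1/595 ≈ 0.0016807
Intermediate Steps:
f(W) = ½ (f(W) = W/((2*W)) = W*(1/(2*W)) = ½)
r(s, o) = -24 (r(s, o) = -4*6 = -24)
Y(h, N) = -28 (Y(h, N) = -4 - 24 = -28)
1/((386 + c) + Y(-18, -28)) = 1/((386 + 237) - 28) = 1/(623 - 28) = 1/595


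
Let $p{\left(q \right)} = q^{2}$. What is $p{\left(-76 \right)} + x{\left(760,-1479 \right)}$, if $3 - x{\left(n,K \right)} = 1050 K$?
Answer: $1558729$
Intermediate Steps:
$x{\left(n,K \right)} = 3 - 1050 K$
$p{\left(-76 \right)} + x{\left(760,-1479 \right)} = \left(-76\right)^{2} + \left(3 - -1552950\right) = 5776 + \left(3 + 1552950\right) = 5776 + 1552953 = 1558729$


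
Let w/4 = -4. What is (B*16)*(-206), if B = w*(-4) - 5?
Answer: -194464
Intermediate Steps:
w = -16 (w = 4*(-4) = -16)
B = 59 (B = -16*(-4) - 5 = 64 - 5 = 59)
(B*16)*(-206) = (59*16)*(-206) = 944*(-206) = -194464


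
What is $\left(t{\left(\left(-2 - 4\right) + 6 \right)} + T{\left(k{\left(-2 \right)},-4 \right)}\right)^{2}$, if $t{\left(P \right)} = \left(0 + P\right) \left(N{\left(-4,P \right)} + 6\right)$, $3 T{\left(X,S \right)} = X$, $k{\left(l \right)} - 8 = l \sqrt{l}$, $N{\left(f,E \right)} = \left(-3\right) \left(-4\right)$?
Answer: $\frac{56}{9} - \frac{32 i \sqrt{2}}{9} \approx 6.2222 - 5.0283 i$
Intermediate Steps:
$N{\left(f,E \right)} = 12$
$k{\left(l \right)} = 8 + l^{\frac{3}{2}}$ ($k{\left(l \right)} = 8 + l \sqrt{l} = 8 + l^{\frac{3}{2}}$)
$T{\left(X,S \right)} = \frac{X}{3}$
$t{\left(P \right)} = 18 P$ ($t{\left(P \right)} = \left(0 + P\right) \left(12 + 6\right) = P 18 = 18 P$)
$\left(t{\left(\left(-2 - 4\right) + 6 \right)} + T{\left(k{\left(-2 \right)},-4 \right)}\right)^{2} = \left(18 \left(\left(-2 - 4\right) + 6\right) + \frac{8 + \left(-2\right)^{\frac{3}{2}}}{3}\right)^{2} = \left(18 \left(-6 + 6\right) + \frac{8 - 2 i \sqrt{2}}{3}\right)^{2} = \left(18 \cdot 0 + \left(\frac{8}{3} - \frac{2 i \sqrt{2}}{3}\right)\right)^{2} = \left(0 + \left(\frac{8}{3} - \frac{2 i \sqrt{2}}{3}\right)\right)^{2} = \left(\frac{8}{3} - \frac{2 i \sqrt{2}}{3}\right)^{2}$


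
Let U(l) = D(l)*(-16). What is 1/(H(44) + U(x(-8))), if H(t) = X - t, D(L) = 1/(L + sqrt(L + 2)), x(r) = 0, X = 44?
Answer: -sqrt(2)/16 ≈ -0.088388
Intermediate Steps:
D(L) = 1/(L + sqrt(2 + L))
U(l) = -16/(l + sqrt(2 + l))
H(t) = 44 - t
1/(H(44) + U(x(-8))) = 1/((44 - 1*44) - 16/(0 + sqrt(2 + 0))) = 1/((44 - 44) - 16/(0 + sqrt(2))) = 1/(0 - 16*sqrt(2)/2) = 1/(0 - 8*sqrt(2)) = 1/(-8*sqrt(2)) = -sqrt(2)/16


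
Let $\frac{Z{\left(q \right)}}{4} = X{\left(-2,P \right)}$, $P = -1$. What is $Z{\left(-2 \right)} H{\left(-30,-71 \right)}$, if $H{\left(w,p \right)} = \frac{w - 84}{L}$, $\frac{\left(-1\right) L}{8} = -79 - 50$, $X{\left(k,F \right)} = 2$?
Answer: $- \frac{38}{43} \approx -0.88372$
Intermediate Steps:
$L = 1032$ ($L = - 8 \left(-79 - 50\right) = \left(-8\right) \left(-129\right) = 1032$)
$Z{\left(q \right)} = 8$ ($Z{\left(q \right)} = 4 \cdot 2 = 8$)
$H{\left(w,p \right)} = - \frac{7}{86} + \frac{w}{1032}$ ($H{\left(w,p \right)} = \frac{w - 84}{1032} = \left(w - 84\right) \frac{1}{1032} = \left(-84 + w\right) \frac{1}{1032} = - \frac{7}{86} + \frac{w}{1032}$)
$Z{\left(-2 \right)} H{\left(-30,-71 \right)} = 8 \left(- \frac{7}{86} + \frac{1}{1032} \left(-30\right)\right) = 8 \left(- \frac{7}{86} - \frac{5}{172}\right) = 8 \left(- \frac{19}{172}\right) = - \frac{38}{43}$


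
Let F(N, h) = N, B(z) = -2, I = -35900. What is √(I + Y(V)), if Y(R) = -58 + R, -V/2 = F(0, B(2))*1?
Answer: I*√35958 ≈ 189.63*I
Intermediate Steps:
V = 0 (V = -0 = -2*0 = 0)
√(I + Y(V)) = √(-35900 + (-58 + 0)) = √(-35900 - 58) = √(-35958) = I*√35958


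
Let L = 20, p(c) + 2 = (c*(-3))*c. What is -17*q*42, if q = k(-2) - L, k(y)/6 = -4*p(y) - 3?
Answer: -212772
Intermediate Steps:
p(c) = -2 - 3*c**2 (p(c) = -2 + (c*(-3))*c = -2 + (-3*c)*c = -2 - 3*c**2)
k(y) = 30 + 72*y**2 (k(y) = 6*(-4*(-2 - 3*y**2) - 3) = 6*((8 + 12*y**2) - 3) = 6*(5 + 12*y**2) = 30 + 72*y**2)
q = 298 (q = (30 + 72*(-2)**2) - 1*20 = (30 + 72*4) - 20 = (30 + 288) - 20 = 318 - 20 = 298)
-17*q*42 = -17*298*42 = -5066*42 = -212772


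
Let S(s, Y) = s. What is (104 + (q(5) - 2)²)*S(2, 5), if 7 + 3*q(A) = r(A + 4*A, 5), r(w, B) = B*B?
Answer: 240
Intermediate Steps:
r(w, B) = B²
q(A) = 6 (q(A) = -7/3 + (⅓)*5² = -7/3 + (⅓)*25 = -7/3 + 25/3 = 6)
(104 + (q(5) - 2)²)*S(2, 5) = (104 + (6 - 2)²)*2 = (104 + 4²)*2 = (104 + 16)*2 = 120*2 = 240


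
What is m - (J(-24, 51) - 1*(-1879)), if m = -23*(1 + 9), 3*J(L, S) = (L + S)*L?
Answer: -1893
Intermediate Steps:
J(L, S) = L*(L + S)/3 (J(L, S) = ((L + S)*L)/3 = (L*(L + S))/3 = L*(L + S)/3)
m = -230 (m = -23*10 = -230)
m - (J(-24, 51) - 1*(-1879)) = -230 - ((⅓)*(-24)*(-24 + 51) - 1*(-1879)) = -230 - ((⅓)*(-24)*27 + 1879) = -230 - (-216 + 1879) = -230 - 1*1663 = -230 - 1663 = -1893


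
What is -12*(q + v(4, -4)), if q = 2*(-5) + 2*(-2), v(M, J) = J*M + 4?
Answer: 312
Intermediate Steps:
v(M, J) = 4 + J*M
q = -14 (q = -10 - 4 = -14)
-12*(q + v(4, -4)) = -12*(-14 + (4 - 4*4)) = -12*(-14 + (4 - 16)) = -12*(-14 - 12) = -12*(-26) = 312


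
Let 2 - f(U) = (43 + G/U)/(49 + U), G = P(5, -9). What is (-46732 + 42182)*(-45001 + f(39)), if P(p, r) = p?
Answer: 13513346875/66 ≈ 2.0475e+8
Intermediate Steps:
G = 5
f(U) = 2 - (43 + 5/U)/(49 + U)
(-46732 + 42182)*(-45001 + f(39)) = (-46732 + 42182)*(-45001 + (-5 + 2*39² + 55*39)/(39*(49 + 39))) = -4550*(-45001 + (1/39)*(-5 + 2*1521 + 2145)/88) = -4550*(-45001 + (1/39)*(1/88)*(-5 + 3042 + 2145)) = -4550*(-45001 + (1/39)*(1/88)*5182) = -4550*(-45001 + 2591/1716) = -4550*(-77219125/1716) = 13513346875/66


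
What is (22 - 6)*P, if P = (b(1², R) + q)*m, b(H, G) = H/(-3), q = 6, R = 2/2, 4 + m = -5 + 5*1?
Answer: -1088/3 ≈ -362.67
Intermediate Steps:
m = -4 (m = -4 + (-5 + 5*1) = -4 + (-5 + 5) = -4 + 0 = -4)
R = 1 (R = 2*(½) = 1)
b(H, G) = -H/3 (b(H, G) = H*(-⅓) = -H/3)
P = -68/3 (P = (-⅓*1² + 6)*(-4) = (-⅓*1 + 6)*(-4) = (-⅓ + 6)*(-4) = (17/3)*(-4) = -68/3 ≈ -22.667)
(22 - 6)*P = (22 - 6)*(-68/3) = 16*(-68/3) = -1088/3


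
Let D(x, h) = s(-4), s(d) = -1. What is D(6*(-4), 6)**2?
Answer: 1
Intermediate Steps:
D(x, h) = -1
D(6*(-4), 6)**2 = (-1)**2 = 1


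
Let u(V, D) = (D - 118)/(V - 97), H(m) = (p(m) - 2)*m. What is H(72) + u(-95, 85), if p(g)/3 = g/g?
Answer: 4619/64 ≈ 72.172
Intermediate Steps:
p(g) = 3 (p(g) = 3*(g/g) = 3*1 = 3)
H(m) = m (H(m) = (3 - 2)*m = 1*m = m)
u(V, D) = (-118 + D)/(-97 + V)
H(72) + u(-95, 85) = 72 + (-118 + 85)/(-97 - 95) = 72 - 33/(-192) = 72 - 1/192*(-33) = 72 + 11/64 = 4619/64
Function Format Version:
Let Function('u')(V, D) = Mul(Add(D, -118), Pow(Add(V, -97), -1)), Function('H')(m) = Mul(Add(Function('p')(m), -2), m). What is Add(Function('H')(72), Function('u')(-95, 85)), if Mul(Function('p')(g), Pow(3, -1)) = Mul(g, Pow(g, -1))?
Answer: Rational(4619, 64) ≈ 72.172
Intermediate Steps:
Function('p')(g) = 3 (Function('p')(g) = Mul(3, Mul(g, Pow(g, -1))) = Mul(3, 1) = 3)
Function('H')(m) = m (Function('H')(m) = Mul(Add(3, -2), m) = Mul(1, m) = m)
Function('u')(V, D) = Mul(Pow(Add(-97, V), -1), Add(-118, D)) (Function('u')(V, D) = Mul(Add(-118, D), Pow(Add(-97, V), -1)) = Mul(Pow(Add(-97, V), -1), Add(-118, D)))
Add(Function('H')(72), Function('u')(-95, 85)) = Add(72, Mul(Pow(Add(-97, -95), -1), Add(-118, 85))) = Add(72, Mul(Pow(-192, -1), -33)) = Add(72, Mul(Rational(-1, 192), -33)) = Add(72, Rational(11, 64)) = Rational(4619, 64)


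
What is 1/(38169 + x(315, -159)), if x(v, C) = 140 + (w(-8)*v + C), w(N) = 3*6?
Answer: 1/43820 ≈ 2.2821e-5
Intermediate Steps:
w(N) = 18
x(v, C) = 140 + C + 18*v (x(v, C) = 140 + (18*v + C) = 140 + (C + 18*v) = 140 + C + 18*v)
1/(38169 + x(315, -159)) = 1/(38169 + (140 - 159 + 18*315)) = 1/(38169 + (140 - 159 + 5670)) = 1/(38169 + 5651) = 1/43820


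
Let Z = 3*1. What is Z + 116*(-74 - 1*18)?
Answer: -10669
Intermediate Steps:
Z = 3
Z + 116*(-74 - 1*18) = 3 + 116*(-74 - 1*18) = 3 + 116*(-74 - 18) = 3 + 116*(-92) = 3 - 10672 = -10669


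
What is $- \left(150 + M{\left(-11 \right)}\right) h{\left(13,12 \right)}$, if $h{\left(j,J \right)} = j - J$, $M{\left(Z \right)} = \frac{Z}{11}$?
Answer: $-149$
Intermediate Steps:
$M{\left(Z \right)} = \frac{Z}{11}$ ($M{\left(Z \right)} = Z \frac{1}{11} = \frac{Z}{11}$)
$- \left(150 + M{\left(-11 \right)}\right) h{\left(13,12 \right)} = - \left(150 + \frac{1}{11} \left(-11\right)\right) \left(13 - 12\right) = - \left(150 - 1\right) \left(13 - 12\right) = - 149 \cdot 1 = \left(-1\right) 149 = -149$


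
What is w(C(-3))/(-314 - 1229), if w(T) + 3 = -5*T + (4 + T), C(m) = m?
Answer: -13/1543 ≈ -0.0084251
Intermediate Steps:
w(T) = 1 - 4*T (w(T) = -3 + (-5*T + (4 + T)) = -3 + (4 - 4*T) = 1 - 4*T)
w(C(-3))/(-314 - 1229) = (1 - 4*(-3))/(-314 - 1229) = (1 + 12)/(-1543) = 13*(-1/1543) = -13/1543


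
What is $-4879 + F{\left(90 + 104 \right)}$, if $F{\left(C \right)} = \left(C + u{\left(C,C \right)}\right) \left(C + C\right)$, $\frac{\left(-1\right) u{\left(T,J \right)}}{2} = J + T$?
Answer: $-230695$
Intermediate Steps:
$u{\left(T,J \right)} = - 2 J - 2 T$ ($u{\left(T,J \right)} = - 2 \left(J + T\right) = - 2 J - 2 T$)
$F{\left(C \right)} = - 6 C^{2}$ ($F{\left(C \right)} = \left(C - 4 C\right) \left(C + C\right) = \left(C - 4 C\right) 2 C = - 3 C 2 C = - 6 C^{2}$)
$-4879 + F{\left(90 + 104 \right)} = -4879 - 6 \left(90 + 104\right)^{2} = -4879 - 6 \cdot 194^{2} = -4879 - 225816 = -230695$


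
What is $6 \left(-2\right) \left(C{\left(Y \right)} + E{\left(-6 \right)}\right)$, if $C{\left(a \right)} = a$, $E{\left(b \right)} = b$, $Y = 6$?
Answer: $0$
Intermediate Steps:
$6 \left(-2\right) \left(C{\left(Y \right)} + E{\left(-6 \right)}\right) = 6 \left(-2\right) \left(6 - 6\right) = \left(-12\right) 0 = 0$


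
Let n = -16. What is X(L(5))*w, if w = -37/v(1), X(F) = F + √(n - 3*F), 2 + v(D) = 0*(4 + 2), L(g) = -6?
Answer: -111 + 37*√2/2 ≈ -84.837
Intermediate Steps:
v(D) = -2 (v(D) = -2 + 0*(4 + 2) = -2 + 0*6 = -2 + 0 = -2)
X(F) = F + √(-16 - 3*F)
w = 37/2 (w = -37/(-2) = -37*(-½) = 37/2 ≈ 18.500)
X(L(5))*w = (-6 + √(-16 - 3*(-6)))*(37/2) = (-6 + √(-16 + 18))*(37/2) = (-6 + √2)*(37/2) = -111 + 37*√2/2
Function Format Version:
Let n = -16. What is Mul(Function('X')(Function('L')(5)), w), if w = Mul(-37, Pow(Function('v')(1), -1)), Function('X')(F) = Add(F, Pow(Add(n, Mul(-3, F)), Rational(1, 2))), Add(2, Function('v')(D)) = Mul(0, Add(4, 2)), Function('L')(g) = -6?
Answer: Add(-111, Mul(Rational(37, 2), Pow(2, Rational(1, 2)))) ≈ -84.837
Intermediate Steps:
Function('v')(D) = -2 (Function('v')(D) = Add(-2, Mul(0, Add(4, 2))) = Add(-2, Mul(0, 6)) = Add(-2, 0) = -2)
Function('X')(F) = Add(F, Pow(Add(-16, Mul(-3, F)), Rational(1, 2)))
w = Rational(37, 2) (w = Mul(-37, Pow(-2, -1)) = Mul(-37, Rational(-1, 2)) = Rational(37, 2) ≈ 18.500)
Mul(Function('X')(Function('L')(5)), w) = Mul(Add(-6, Pow(Add(-16, Mul(-3, -6)), Rational(1, 2))), Rational(37, 2)) = Mul(Add(-6, Pow(Add(-16, 18), Rational(1, 2))), Rational(37, 2)) = Mul(Add(-6, Pow(2, Rational(1, 2))), Rational(37, 2)) = Add(-111, Mul(Rational(37, 2), Pow(2, Rational(1, 2))))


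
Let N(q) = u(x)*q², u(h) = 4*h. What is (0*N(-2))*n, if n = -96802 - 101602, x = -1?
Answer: 0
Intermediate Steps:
N(q) = -4*q² (N(q) = (4*(-1))*q² = -4*q²)
n = -198404
(0*N(-2))*n = (0*(-4*(-2)²))*(-198404) = (0*(-4*4))*(-198404) = (0*(-16))*(-198404) = 0*(-198404) = 0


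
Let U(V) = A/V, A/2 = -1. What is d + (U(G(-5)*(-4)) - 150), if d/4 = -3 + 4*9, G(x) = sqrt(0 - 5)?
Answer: -18 - I*sqrt(5)/10 ≈ -18.0 - 0.22361*I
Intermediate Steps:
A = -2 (A = 2*(-1) = -2)
G(x) = I*sqrt(5) (G(x) = sqrt(-5) = I*sqrt(5))
U(V) = -2/V
d = 132 (d = 4*(-3 + 4*9) = 4*(-3 + 36) = 4*33 = 132)
d + (U(G(-5)*(-4)) - 150) = 132 + (-2*I*sqrt(5)/20 - 150) = 132 + (-I*sqrt(5)/10 - 150) = 132 + (-150 - I*sqrt(5)/10) = -18 - I*sqrt(5)/10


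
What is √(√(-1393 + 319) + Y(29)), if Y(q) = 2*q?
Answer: √(58 + I*√1074) ≈ 7.8936 + 2.0759*I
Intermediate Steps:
√(√(-1393 + 319) + Y(29)) = √(√(-1393 + 319) + 2*29) = √(√(-1074) + 58) = √(I*√1074 + 58) = √(58 + I*√1074)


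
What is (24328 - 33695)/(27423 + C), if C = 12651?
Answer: -9367/40074 ≈ -0.23374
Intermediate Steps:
(24328 - 33695)/(27423 + C) = (24328 - 33695)/(27423 + 12651) = -9367/40074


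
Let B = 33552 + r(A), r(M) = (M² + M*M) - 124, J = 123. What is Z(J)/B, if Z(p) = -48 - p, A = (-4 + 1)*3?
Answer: -171/33590 ≈ -0.0050908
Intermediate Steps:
A = -9 (A = -3*3 = -9)
r(M) = -124 + 2*M² (r(M) = (M² + M²) - 124 = 2*M² - 124 = -124 + 2*M²)
B = 33590 (B = 33552 + (-124 + 2*(-9)²) = 33552 + (-124 + 2*81) = 33552 + (-124 + 162) = 33552 + 38 = 33590)
Z(J)/B = (-48 - 1*123)/33590 = (-48 - 123)*(1/33590) = -171*1/33590 = -171/33590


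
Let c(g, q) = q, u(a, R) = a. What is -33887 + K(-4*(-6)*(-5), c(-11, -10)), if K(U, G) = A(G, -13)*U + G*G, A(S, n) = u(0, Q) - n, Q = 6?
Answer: -35347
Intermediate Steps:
A(S, n) = -n (A(S, n) = 0 - n = -n)
K(U, G) = G² + 13*U (K(U, G) = (-1*(-13))*U + G*G = 13*U + G² = G² + 13*U)
-33887 + K(-4*(-6)*(-5), c(-11, -10)) = -33887 + ((-10)² + 13*(-4*(-6)*(-5))) = -33887 + (100 + 13*(24*(-5))) = -33887 + (100 + 13*(-120)) = -33887 + (100 - 1560) = -33887 - 1460 = -35347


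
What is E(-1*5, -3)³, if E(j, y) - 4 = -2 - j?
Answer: 343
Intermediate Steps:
E(j, y) = 2 - j (E(j, y) = 4 + (-2 - j) = 2 - j)
E(-1*5, -3)³ = (2 - (-1)*5)³ = (2 - 1*(-5))³ = (2 + 5)³ = 7³ = 343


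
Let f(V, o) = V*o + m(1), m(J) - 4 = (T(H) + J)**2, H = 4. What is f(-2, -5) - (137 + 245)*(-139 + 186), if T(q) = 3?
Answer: -17924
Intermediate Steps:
m(J) = 4 + (3 + J)**2
f(V, o) = 20 + V*o (f(V, o) = V*o + (4 + (3 + 1)**2) = V*o + (4 + 4**2) = V*o + (4 + 16) = V*o + 20 = 20 + V*o)
f(-2, -5) - (137 + 245)*(-139 + 186) = (20 - 2*(-5)) - (137 + 245)*(-139 + 186) = (20 + 10) - 382*47 = 30 - 1*17954 = 30 - 17954 = -17924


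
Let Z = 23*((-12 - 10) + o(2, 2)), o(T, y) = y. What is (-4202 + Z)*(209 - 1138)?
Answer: 4330998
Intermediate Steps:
Z = -460 (Z = 23*((-12 - 10) + 2) = 23*(-22 + 2) = 23*(-20) = -460)
(-4202 + Z)*(209 - 1138) = (-4202 - 460)*(209 - 1138) = -4662*(-929) = 4330998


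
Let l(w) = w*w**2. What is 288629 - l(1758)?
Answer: -5432922883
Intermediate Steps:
l(w) = w**3
288629 - l(1758) = 288629 - 1*1758**3 = 288629 - 1*5433211512 = 288629 - 5433211512 = -5432922883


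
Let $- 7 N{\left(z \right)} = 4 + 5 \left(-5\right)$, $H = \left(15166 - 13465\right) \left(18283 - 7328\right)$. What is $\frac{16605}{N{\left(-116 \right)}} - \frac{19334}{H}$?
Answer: $\frac{14734527013}{2662065} \approx 5535.0$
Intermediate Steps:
$H = 18634455$ ($H = 1701 \cdot 10955 = 18634455$)
$N{\left(z \right)} = 3$ ($N{\left(z \right)} = - \frac{4 + 5 \left(-5\right)}{7} = - \frac{4 - 25}{7} = \left(- \frac{1}{7}\right) \left(-21\right) = 3$)
$\frac{16605}{N{\left(-116 \right)}} - \frac{19334}{H} = \frac{16605}{3} - \frac{19334}{18634455} = 16605 \cdot \frac{1}{3} - \frac{2762}{2662065} = 5535 - \frac{2762}{2662065} = \frac{14734527013}{2662065}$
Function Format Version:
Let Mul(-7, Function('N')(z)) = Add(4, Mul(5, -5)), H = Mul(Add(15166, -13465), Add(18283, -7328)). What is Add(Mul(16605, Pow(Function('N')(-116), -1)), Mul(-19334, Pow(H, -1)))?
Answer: Rational(14734527013, 2662065) ≈ 5535.0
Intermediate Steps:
H = 18634455 (H = Mul(1701, 10955) = 18634455)
Function('N')(z) = 3 (Function('N')(z) = Mul(Rational(-1, 7), Add(4, Mul(5, -5))) = Mul(Rational(-1, 7), Add(4, -25)) = Mul(Rational(-1, 7), -21) = 3)
Add(Mul(16605, Pow(Function('N')(-116), -1)), Mul(-19334, Pow(H, -1))) = Add(Mul(16605, Pow(3, -1)), Mul(-19334, Pow(18634455, -1))) = Add(Mul(16605, Rational(1, 3)), Mul(-19334, Rational(1, 18634455))) = Add(5535, Rational(-2762, 2662065)) = Rational(14734527013, 2662065)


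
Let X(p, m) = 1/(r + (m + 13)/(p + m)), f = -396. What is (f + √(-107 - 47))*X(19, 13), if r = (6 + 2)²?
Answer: -6336/1037 + 16*I*√154/1037 ≈ -6.1099 + 0.19147*I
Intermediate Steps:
r = 64 (r = 8² = 64)
X(p, m) = 1/(64 + (13 + m)/(m + p)) (X(p, m) = 1/(64 + (m + 13)/(p + m)) = 1/(64 + (13 + m)/(m + p)))
(f + √(-107 - 47))*X(19, 13) = (-396 + √(-107 - 47))*((13 + 19)/(13 + 64*19 + 65*13)) = (-396 + √(-154))*(32/(13 + 1216 + 845)) = (-396 + I*√154)*(32/2074) = (-396 + I*√154)*((1/2074)*32) = (-396 + I*√154)*(16/1037) = -6336/1037 + 16*I*√154/1037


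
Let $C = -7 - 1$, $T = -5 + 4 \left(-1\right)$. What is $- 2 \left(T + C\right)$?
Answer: $34$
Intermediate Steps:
$T = -9$ ($T = -5 - 4 = -9$)
$C = -8$
$- 2 \left(T + C\right) = - 2 \left(-9 - 8\right) = \left(-2\right) \left(-17\right) = 34$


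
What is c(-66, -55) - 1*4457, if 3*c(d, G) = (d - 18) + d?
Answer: -4507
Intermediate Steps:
c(d, G) = -6 + 2*d/3 (c(d, G) = ((d - 18) + d)/3 = ((-18 + d) + d)/3 = (-18 + 2*d)/3 = -6 + 2*d/3)
c(-66, -55) - 1*4457 = (-6 + (2/3)*(-66)) - 1*4457 = (-6 - 44) - 4457 = -50 - 4457 = -4507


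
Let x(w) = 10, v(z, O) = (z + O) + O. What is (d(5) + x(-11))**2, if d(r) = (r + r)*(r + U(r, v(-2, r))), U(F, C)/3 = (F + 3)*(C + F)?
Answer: 10112400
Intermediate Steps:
v(z, O) = z + 2*O (v(z, O) = (O + z) + O = z + 2*O)
U(F, C) = 3*(3 + F)*(C + F) (U(F, C) = 3*((F + 3)*(C + F)) = 3*((3 + F)*(C + F)) = 3*(3 + F)*(C + F))
d(r) = 2*r*(-18 + 3*r**2 + 28*r + 3*r*(-2 + 2*r)) (d(r) = (r + r)*(r + (3*r**2 + 9*(-2 + 2*r) + 9*r + 3*(-2 + 2*r)*r)) = (2*r)*(r + (3*r**2 + (-18 + 18*r) + 9*r + 3*r*(-2 + 2*r))) = (2*r)*(r + (-18 + 3*r**2 + 27*r + 3*r*(-2 + 2*r))) = (2*r)*(-18 + 3*r**2 + 28*r + 3*r*(-2 + 2*r)) = 2*r*(-18 + 3*r**2 + 28*r + 3*r*(-2 + 2*r)))
(d(5) + x(-11))**2 = (2*5*(-18 + 9*5**2 + 22*5) + 10)**2 = (2*5*(-18 + 9*25 + 110) + 10)**2 = (2*5*(-18 + 225 + 110) + 10)**2 = (2*5*317 + 10)**2 = (3170 + 10)**2 = 3180**2 = 10112400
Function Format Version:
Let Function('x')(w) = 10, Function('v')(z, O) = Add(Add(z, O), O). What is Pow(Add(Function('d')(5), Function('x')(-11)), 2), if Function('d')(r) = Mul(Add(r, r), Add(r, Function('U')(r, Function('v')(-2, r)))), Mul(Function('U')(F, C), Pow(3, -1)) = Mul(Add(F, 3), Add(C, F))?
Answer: 10112400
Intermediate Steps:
Function('v')(z, O) = Add(z, Mul(2, O)) (Function('v')(z, O) = Add(Add(O, z), O) = Add(z, Mul(2, O)))
Function('U')(F, C) = Mul(3, Add(3, F), Add(C, F)) (Function('U')(F, C) = Mul(3, Mul(Add(F, 3), Add(C, F))) = Mul(3, Mul(Add(3, F), Add(C, F))) = Mul(3, Add(3, F), Add(C, F)))
Function('d')(r) = Mul(2, r, Add(-18, Mul(3, Pow(r, 2)), Mul(28, r), Mul(3, r, Add(-2, Mul(2, r))))) (Function('d')(r) = Mul(Add(r, r), Add(r, Add(Mul(3, Pow(r, 2)), Mul(9, Add(-2, Mul(2, r))), Mul(9, r), Mul(3, Add(-2, Mul(2, r)), r)))) = Mul(Mul(2, r), Add(r, Add(Mul(3, Pow(r, 2)), Add(-18, Mul(18, r)), Mul(9, r), Mul(3, r, Add(-2, Mul(2, r)))))) = Mul(Mul(2, r), Add(r, Add(-18, Mul(3, Pow(r, 2)), Mul(27, r), Mul(3, r, Add(-2, Mul(2, r)))))) = Mul(Mul(2, r), Add(-18, Mul(3, Pow(r, 2)), Mul(28, r), Mul(3, r, Add(-2, Mul(2, r))))) = Mul(2, r, Add(-18, Mul(3, Pow(r, 2)), Mul(28, r), Mul(3, r, Add(-2, Mul(2, r))))))
Pow(Add(Function('d')(5), Function('x')(-11)), 2) = Pow(Add(Mul(2, 5, Add(-18, Mul(9, Pow(5, 2)), Mul(22, 5))), 10), 2) = Pow(Add(Mul(2, 5, Add(-18, Mul(9, 25), 110)), 10), 2) = Pow(Add(Mul(2, 5, Add(-18, 225, 110)), 10), 2) = Pow(Add(Mul(2, 5, 317), 10), 2) = Pow(Add(3170, 10), 2) = Pow(3180, 2) = 10112400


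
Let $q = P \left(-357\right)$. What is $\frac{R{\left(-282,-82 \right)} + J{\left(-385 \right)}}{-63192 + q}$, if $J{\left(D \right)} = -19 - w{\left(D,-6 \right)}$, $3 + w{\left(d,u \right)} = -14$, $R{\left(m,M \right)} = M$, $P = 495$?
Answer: $\frac{28}{79969} \approx 0.00035014$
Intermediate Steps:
$w{\left(d,u \right)} = -17$ ($w{\left(d,u \right)} = -3 - 14 = -17$)
$J{\left(D \right)} = -2$ ($J{\left(D \right)} = -19 - -17 = -19 + 17 = -2$)
$q = -176715$ ($q = 495 \left(-357\right) = -176715$)
$\frac{R{\left(-282,-82 \right)} + J{\left(-385 \right)}}{-63192 + q} = \frac{-82 - 2}{-63192 - 176715} = - \frac{84}{-239907} = \left(-84\right) \left(- \frac{1}{239907}\right) = \frac{28}{79969}$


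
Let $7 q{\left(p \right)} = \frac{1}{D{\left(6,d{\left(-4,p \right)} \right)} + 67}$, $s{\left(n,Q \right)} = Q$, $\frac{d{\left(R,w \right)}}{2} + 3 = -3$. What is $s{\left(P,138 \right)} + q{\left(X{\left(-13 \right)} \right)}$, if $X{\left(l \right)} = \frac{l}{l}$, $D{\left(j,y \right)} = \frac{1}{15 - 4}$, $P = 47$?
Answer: $\frac{712919}{5166} \approx 138.0$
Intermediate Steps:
$d{\left(R,w \right)} = -12$ ($d{\left(R,w \right)} = -6 + 2 \left(-3\right) = -6 - 6 = -12$)
$D{\left(j,y \right)} = \frac{1}{11}$
$X{\left(l \right)} = 1$
$q{\left(p \right)} = \frac{11}{5166}$ ($q{\left(p \right)} = \frac{1}{7 \left(\frac{1}{11} + 67\right)} = \frac{1}{7 \cdot \frac{738}{11}} = \frac{1}{7} \cdot \frac{11}{738} = \frac{11}{5166}$)
$s{\left(P,138 \right)} + q{\left(X{\left(-13 \right)} \right)} = 138 + \frac{11}{5166} = \frac{712919}{5166}$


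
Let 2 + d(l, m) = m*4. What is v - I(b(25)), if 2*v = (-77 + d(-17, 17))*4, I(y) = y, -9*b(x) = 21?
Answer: -59/3 ≈ -19.667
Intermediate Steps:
b(x) = -7/3 (b(x) = -⅑*21 = -7/3)
d(l, m) = -2 + 4*m (d(l, m) = -2 + m*4 = -2 + 4*m)
v = -22 (v = ((-77 + (-2 + 4*17))*4)/2 = ((-77 + (-2 + 68))*4)/2 = ((-77 + 66)*4)/2 = (-11*4)/2 = (½)*(-44) = -22)
v - I(b(25)) = -22 - 1*(-7/3) = -22 + 7/3 = -59/3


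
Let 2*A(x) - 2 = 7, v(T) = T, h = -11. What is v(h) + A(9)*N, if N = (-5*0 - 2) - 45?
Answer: -445/2 ≈ -222.50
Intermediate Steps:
A(x) = 9/2 (A(x) = 1 + (1/2)*7 = 1 + 7/2 = 9/2)
N = -47 (N = (0 - 2) - 45 = -2 - 45 = -47)
v(h) + A(9)*N = -11 + (9/2)*(-47) = -11 - 423/2 = -445/2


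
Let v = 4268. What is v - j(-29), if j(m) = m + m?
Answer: 4326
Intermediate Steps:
j(m) = 2*m
v - j(-29) = 4268 - 2*(-29) = 4268 - 1*(-58) = 4268 + 58 = 4326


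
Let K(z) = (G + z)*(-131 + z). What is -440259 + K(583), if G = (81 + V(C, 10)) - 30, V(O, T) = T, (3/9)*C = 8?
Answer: -149171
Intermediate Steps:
C = 24 (C = 3*8 = 24)
G = 61 (G = (81 + 10) - 30 = 91 - 30 = 61)
K(z) = (-131 + z)*(61 + z) (K(z) = (61 + z)*(-131 + z) = (-131 + z)*(61 + z))
-440259 + K(583) = -440259 + (-7991 + 583² - 70*583) = -440259 + (-7991 + 339889 - 40810) = -440259 + 291088 = -149171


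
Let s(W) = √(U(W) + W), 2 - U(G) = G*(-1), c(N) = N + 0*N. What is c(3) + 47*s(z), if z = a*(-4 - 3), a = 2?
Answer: 3 + 47*I*√26 ≈ 3.0 + 239.65*I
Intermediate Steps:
c(N) = N (c(N) = N + 0 = N)
U(G) = 2 + G (U(G) = 2 - G*(-1) = 2 - (-1)*G = 2 + G)
z = -14 (z = 2*(-4 - 3) = 2*(-7) = -14)
s(W) = √(2 + 2*W) (s(W) = √((2 + W) + W) = √(2 + 2*W))
c(3) + 47*s(z) = 3 + 47*√(2 + 2*(-14)) = 3 + 47*√(2 - 28) = 3 + 47*√(-26) = 3 + 47*(I*√26) = 3 + 47*I*√26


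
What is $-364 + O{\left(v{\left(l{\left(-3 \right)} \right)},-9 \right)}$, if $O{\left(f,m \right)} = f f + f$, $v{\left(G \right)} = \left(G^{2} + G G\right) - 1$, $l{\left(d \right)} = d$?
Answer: $-58$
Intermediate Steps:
$v{\left(G \right)} = -1 + 2 G^{2}$ ($v{\left(G \right)} = \left(G^{2} + G^{2}\right) - 1 = 2 G^{2} - 1 = -1 + 2 G^{2}$)
$O{\left(f,m \right)} = f + f^{2}$ ($O{\left(f,m \right)} = f^{2} + f = f + f^{2}$)
$-364 + O{\left(v{\left(l{\left(-3 \right)} \right)},-9 \right)} = -364 + \left(-1 + 2 \left(-3\right)^{2}\right) \left(1 - \left(1 - 2 \left(-3\right)^{2}\right)\right) = -364 + \left(-1 + 2 \cdot 9\right) \left(1 + \left(-1 + 2 \cdot 9\right)\right) = -364 + \left(-1 + 18\right) \left(1 + \left(-1 + 18\right)\right) = -364 + 17 \left(1 + 17\right) = -364 + 17 \cdot 18 = -364 + 306 = -58$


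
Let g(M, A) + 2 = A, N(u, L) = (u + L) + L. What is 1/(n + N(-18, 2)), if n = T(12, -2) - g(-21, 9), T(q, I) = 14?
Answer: -⅐ ≈ -0.14286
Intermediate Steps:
N(u, L) = u + 2*L (N(u, L) = (L + u) + L = u + 2*L)
g(M, A) = -2 + A
n = 7 (n = 14 - (-2 + 9) = 14 - 1*7 = 14 - 7 = 7)
1/(n + N(-18, 2)) = 1/(7 + (-18 + 2*2)) = 1/(7 + (-18 + 4)) = 1/(7 - 14) = 1/(-7) = -⅐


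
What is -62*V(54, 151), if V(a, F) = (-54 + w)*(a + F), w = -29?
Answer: 1054930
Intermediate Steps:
V(a, F) = -83*F - 83*a (V(a, F) = (-54 - 29)*(a + F) = -83*(F + a) = -83*F - 83*a)
-62*V(54, 151) = -62*(-83*151 - 83*54) = -62*(-12533 - 4482) = -62*(-17015) = 1054930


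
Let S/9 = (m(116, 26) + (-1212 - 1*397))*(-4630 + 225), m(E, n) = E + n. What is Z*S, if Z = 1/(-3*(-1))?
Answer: 19386405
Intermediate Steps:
Z = 1/3 ≈ 0.33333
S = 58159215 (S = 9*(((116 + 26) + (-1212 - 1*397))*(-4630 + 225)) = 9*((142 + (-1212 - 397))*(-4405)) = 9*((142 - 1609)*(-4405)) = 9*(-1467*(-4405)) = 9*6462135 = 58159215)
Z*S = (1/3)*58159215 = 19386405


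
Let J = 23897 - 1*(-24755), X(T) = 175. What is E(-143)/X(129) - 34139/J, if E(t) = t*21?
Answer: -21725183/1216300 ≈ -17.862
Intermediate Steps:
E(t) = 21*t
J = 48652 (J = 23897 + 24755 = 48652)
E(-143)/X(129) - 34139/J = (21*(-143))/175 - 34139/48652 = -3003*1/175 - 34139*1/48652 = -429/25 - 34139/48652 = -21725183/1216300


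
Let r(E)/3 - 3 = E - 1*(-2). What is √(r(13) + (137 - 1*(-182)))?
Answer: √373 ≈ 19.313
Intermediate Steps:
r(E) = 15 + 3*E (r(E) = 9 + 3*(E - 1*(-2)) = 9 + 3*(E + 2) = 9 + 3*(2 + E) = 9 + (6 + 3*E) = 15 + 3*E)
√(r(13) + (137 - 1*(-182))) = √((15 + 3*13) + (137 - 1*(-182))) = √((15 + 39) + (137 + 182)) = √(54 + 319) = √373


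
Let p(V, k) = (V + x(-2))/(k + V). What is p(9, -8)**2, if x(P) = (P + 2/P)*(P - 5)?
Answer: 900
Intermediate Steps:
x(P) = (-5 + P)*(P + 2/P) (x(P) = (P + 2/P)*(-5 + P) = (-5 + P)*(P + 2/P))
p(V, k) = (21 + V)/(V + k) (p(V, k) = (V + (2 + (-2)**2 - 10/(-2) - 5*(-2)))/(k + V) = (V + (2 + 4 - 10*(-1/2) + 10))/(V + k) = (V + (2 + 4 + 5 + 10))/(V + k) = (V + 21)/(V + k) = (21 + V)/(V + k))
p(9, -8)**2 = ((21 + 9)/(9 - 8))**2 = (30/1)**2 = (1*30)**2 = 30**2 = 900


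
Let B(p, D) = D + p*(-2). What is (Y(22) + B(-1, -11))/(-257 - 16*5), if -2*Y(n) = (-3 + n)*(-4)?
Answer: -29/337 ≈ -0.086053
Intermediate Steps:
B(p, D) = D - 2*p
Y(n) = -6 + 2*n (Y(n) = -(-3 + n)*(-4)/2 = -(12 - 4*n)/2 = -6 + 2*n)
(Y(22) + B(-1, -11))/(-257 - 16*5) = ((-6 + 2*22) + (-11 - 2*(-1)))/(-257 - 16*5) = ((-6 + 44) + (-11 + 2))/(-257 - 80) = (38 - 9)/(-337) = 29*(-1/337) = -29/337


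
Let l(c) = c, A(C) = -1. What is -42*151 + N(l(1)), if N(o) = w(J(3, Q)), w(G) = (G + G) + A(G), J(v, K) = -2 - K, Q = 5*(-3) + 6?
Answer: -6329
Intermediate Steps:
Q = -9 (Q = -15 + 6 = -9)
w(G) = -1 + 2*G (w(G) = (G + G) - 1 = 2*G - 1 = -1 + 2*G)
N(o) = 13 (N(o) = -1 + 2*(-2 - 1*(-9)) = -1 + 2*(-2 + 9) = -1 + 2*7 = -1 + 14 = 13)
-42*151 + N(l(1)) = -42*151 + 13 = -6342 + 13 = -6329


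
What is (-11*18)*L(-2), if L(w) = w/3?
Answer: 132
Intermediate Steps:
L(w) = w/3 (L(w) = w*(⅓) = w/3)
(-11*18)*L(-2) = (-11*18)*((⅓)*(-2)) = -198*(-⅔) = 132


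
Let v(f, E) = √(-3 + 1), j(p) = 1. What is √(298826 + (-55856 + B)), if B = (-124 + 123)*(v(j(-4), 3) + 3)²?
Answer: √(242963 - 6*I*√2) ≈ 492.91 - 0.0086*I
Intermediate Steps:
v(f, E) = I*√2 (v(f, E) = √(-2) = I*√2)
B = -(3 + I*√2)² (B = (-124 + 123)*(I*√2 + 3)² = -(3 + I*√2)² ≈ -7.0 - 8.4853*I)
√(298826 + (-55856 + B)) = √(298826 + (-55856 - (3 + I*√2)²)) = √(242970 - (3 + I*√2)²)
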